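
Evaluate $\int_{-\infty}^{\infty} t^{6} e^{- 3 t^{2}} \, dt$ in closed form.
$\frac{5 \sqrt{3} \sqrt{\pi}}{216}$

Consider the simpler parametrised integral
$$J(a) = \int_{-\infty}^{\infty} e^{- a t^{2}} \, dt = \frac{\sqrt{\pi}}{\sqrt{a}}.$$

Differentiating under the integral sign brings down a factor of $(-t^2)$:
$$\frac{dJ}{da} = \int_{-\infty}^{\infty} - t^{2} e^{- a t^{2}} \, dt = - \frac{\sqrt{\pi}}{2 a^{\frac{3}{2}}}.$$

Repeating $3$ times in total — each differentiation brings down another $(-t^2)$ — gives
$$\frac{d^{3}J}{da^{3}} = \int_{-\infty}^{\infty} - t^{6} e^{- a t^{2}} \, dt = - \frac{15 \sqrt{\pi}}{8 a^{\frac{7}{2}}},$$
and the integrand here is $(-1)^{3}$ times the target integrand, so $I = (-1)^{3}\,\frac{d^{3}J}{da^{3}} = \frac{15 \sqrt{\pi}}{8 a^{\frac{7}{2}}}$.

Setting $a = 3$:
$$I = \frac{5 \sqrt{3} \sqrt{\pi}}{216}.$$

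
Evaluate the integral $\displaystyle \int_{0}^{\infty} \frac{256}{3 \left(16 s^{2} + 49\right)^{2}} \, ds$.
$\frac{16 \pi}{1029}$

Begin with the known result
$$J(a) = \int_{0}^{\infty} \frac{1}{3 \left(a^{2} + s^{2}\right)} \, ds = \frac{\pi}{6 a}.$$

Differentiating under the integral sign with respect to $a$,
$$\frac{dJ}{da} = \int_{0}^{\infty} - \frac{2 a}{3 \left(a^{2} + s^{2}\right)^{2}} \, ds = - \frac{\pi}{6 a^{2}},$$
so $\int_{0}^{\infty} \frac{1}{3 \left(a^{2} + s^{2}\right)^{2}} \, ds = \frac{\pi}{12 a^{3}}$.

Setting $a = \frac{7}{4}$:
$$I = \frac{16 \pi}{1029}.$$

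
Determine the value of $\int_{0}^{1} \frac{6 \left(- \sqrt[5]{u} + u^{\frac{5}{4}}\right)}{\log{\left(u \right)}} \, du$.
$\log{\left(\frac{11390625}{262144} \right)}$

Consider the one-parameter family: let $I(a) = \int_{0}^{1} \frac{6 \left(- \sqrt[5]{u} + u^{a}\right)}{\log{\left(u \right)}} \, du$.

Since $\dfrac{\partial}{\partial a}\,u^{a} = u^{a} \ln u$, the $\ln u$ in the denominator cancels and
$$\frac{dI}{da} = \int_{0}^{1} 6 u^{a} \, du = 6 \left[\frac{u^{a+1}}{a+1}\right]_0^1 = \frac{6}{a + 1}.$$

Integrating with respect to $a$ gives $I(a) = \log{\left(\frac{15625 \left(a + 1\right)^{6}}{46656} \right)} + C$.

At $a = \frac{1}{5}$ the integrand is identically $0$, so $I(\frac{1}{5}) = 0$. The closed form gives $0$, hence $C = 0$.

Setting $a = \frac{5}{4}$:
$$I = \log{\left(\frac{11390625}{262144} \right)}.$$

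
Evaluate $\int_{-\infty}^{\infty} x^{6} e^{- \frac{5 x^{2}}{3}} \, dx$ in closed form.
$\frac{81 \sqrt{15} \sqrt{\pi}}{1000}$

Begin with the known integral
$$J(a) = \int_{-\infty}^{\infty} e^{- a x^{2}} \, dx = \frac{\sqrt{\pi}}{\sqrt{a}}.$$

Differentiating under the integral sign brings down a factor of $(-x^2)$:
$$\frac{dJ}{da} = \int_{-\infty}^{\infty} - x^{2} e^{- a x^{2}} \, dx = - \frac{\sqrt{\pi}}{2 a^{\frac{3}{2}}}.$$

Repeating $3$ times in total — each differentiation brings down another $(-x^2)$ — gives
$$\frac{d^{3}J}{da^{3}} = \int_{-\infty}^{\infty} - x^{6} e^{- a x^{2}} \, dx = - \frac{15 \sqrt{\pi}}{8 a^{\frac{7}{2}}},$$
and the integrand here is $(-1)^{3}$ times the target integrand, so $I = (-1)^{3}\,\frac{d^{3}J}{da^{3}} = \frac{15 \sqrt{\pi}}{8 a^{\frac{7}{2}}}$.

Setting $a = \frac{5}{3}$:
$$I = \frac{81 \sqrt{15} \sqrt{\pi}}{1000}.$$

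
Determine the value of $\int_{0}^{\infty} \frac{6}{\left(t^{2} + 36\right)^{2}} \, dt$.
$\frac{\pi}{144}$

Recall the elementary integral
$$J(a) = \int_{0}^{\infty} \frac{6}{a^{2} + t^{2}} \, dt = \frac{3 \pi}{a}.$$

Differentiating under the integral sign with respect to $a$,
$$\frac{dJ}{da} = \int_{0}^{\infty} - \frac{12 a}{\left(a^{2} + t^{2}\right)^{2}} \, dt = - \frac{3 \pi}{a^{2}},$$
so $\int_{0}^{\infty} \frac{6}{\left(a^{2} + t^{2}\right)^{2}} \, dt = \frac{3 \pi}{2 a^{3}}$.

Setting $a = 6$:
$$I = \frac{\pi}{144}.$$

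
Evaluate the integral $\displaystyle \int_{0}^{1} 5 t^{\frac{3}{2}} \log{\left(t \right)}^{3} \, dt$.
$- \frac{96}{125}$

Start from the elementary integral
$$J(a) = \int_{0}^{1} 5 t^{a} \, dt = \frac{5}{a + 1}.$$

Differentiating under the integral sign brings down a factor of $\ln t$:
$$\frac{dJ}{da} = \int_{0}^{1} 5 t^{a} \log{\left(t \right)} \, dt = - \frac{5}{\left(a + 1\right)^{2}}.$$

Repeating $3$ times in total — each differentiation brings down another $\ln t$ — gives
$$\frac{d^{3}J}{da^{3}} = \int_{0}^{1} 5 t^{a} \log{\left(t \right)}^{3} \, dt = - \frac{30}{\left(a + 1\right)^{4}},$$
and the integrand here is exactly the target integrand, so $I = - \frac{30}{\left(a + 1\right)^{4}}$.

Setting $a = \frac{3}{2}$:
$$I = - \frac{96}{125}.$$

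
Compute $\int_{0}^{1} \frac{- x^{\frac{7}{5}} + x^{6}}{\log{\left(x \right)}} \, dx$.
$\log{\left(\frac{35}{12} \right)}$

Consider the one-parameter family: let $I(a) = \int_{0}^{1} \frac{- x^{\frac{7}{5}} + x^{a}}{\log{\left(x \right)}} \, dx$.

Since $\dfrac{\partial}{\partial a}\,x^{a} = x^{a} \ln x$, the $\ln x$ in the denominator cancels and
$$\frac{dI}{da} = \int_{0}^{1} x^{a} \, dx = \left[\frac{x^{a+1}}{a+1}\right]_0^1 = \frac{1}{a + 1}.$$

Integrating with respect to $a$ gives $I(a) = \log{\left(\frac{5 a}{12} + \frac{5}{12} \right)} + C$.

At $a = \frac{7}{5}$ the integrand is identically $0$, so $I(\frac{7}{5}) = 0$. The closed form gives $0$, hence $C = 0$.

Setting $a = 6$:
$$I = \log{\left(\frac{35}{12} \right)}.$$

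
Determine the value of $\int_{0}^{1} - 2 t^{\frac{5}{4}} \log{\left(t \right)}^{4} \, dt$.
$- \frac{16384}{19683}$

Begin with the known integral
$$J(a) = \int_{0}^{1} - 2 t^{a} \, dt = - \frac{2}{a + 1}.$$

Differentiating under the integral sign brings down a factor of $\ln t$:
$$\frac{dJ}{da} = \int_{0}^{1} - 2 t^{a} \log{\left(t \right)} \, dt = \frac{2}{\left(a + 1\right)^{2}}.$$

Repeating $4$ times in total — each differentiation brings down another $\ln t$ — gives
$$\frac{d^{4}J}{da^{4}} = \int_{0}^{1} - 2 t^{a} \log{\left(t \right)}^{4} \, dt = - \frac{48}{\left(a + 1\right)^{5}},$$
and the integrand here is exactly the target integrand, so $I = - \frac{48}{\left(a + 1\right)^{5}}$.

Setting $a = \frac{5}{4}$:
$$I = - \frac{16384}{19683}.$$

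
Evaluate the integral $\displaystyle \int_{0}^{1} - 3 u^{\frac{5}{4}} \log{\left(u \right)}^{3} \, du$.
$\frac{512}{729}$

Begin with the known integral
$$J(a) = \int_{0}^{1} - 3 u^{a} \, du = - \frac{3}{a + 1}.$$

Differentiating under the integral sign brings down a factor of $\ln u$:
$$\frac{dJ}{da} = \int_{0}^{1} - 3 u^{a} \log{\left(u \right)} \, du = \frac{3}{\left(a + 1\right)^{2}}.$$

Repeating $3$ times in total — each differentiation brings down another $\ln u$ — gives
$$\frac{d^{3}J}{da^{3}} = \int_{0}^{1} - 3 u^{a} \log{\left(u \right)}^{3} \, du = \frac{18}{\left(a + 1\right)^{4}},$$
and the integrand here is exactly the target integrand, so $I = \frac{18}{\left(a + 1\right)^{4}}$.

Setting $a = \frac{5}{4}$:
$$I = \frac{512}{729}.$$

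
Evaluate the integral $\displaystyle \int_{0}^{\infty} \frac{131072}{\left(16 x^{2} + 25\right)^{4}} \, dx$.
$\frac{1024 \pi}{15625}$

Start from the standard arctangent integral
$$J(a) = \int_{0}^{\infty} \frac{2}{a^{2} + x^{2}} \, dx = \frac{\pi}{a}.$$

Differentiating under the integral sign with respect to $a$,
$$\frac{dJ}{da} = \int_{0}^{\infty} - \frac{4 a}{\left(a^{2} + x^{2}\right)^{2}} \, dx = - \frac{\pi}{a^{2}},$$
so $\int_{0}^{\infty} \frac{2}{\left(a^{2} + x^{2}\right)^{2}} \, dx = \frac{\pi}{2 a^{3}}$.

Repeating — each differentiation of $1/(x^2+a^2)^j$ produces $-2ja/(x^2+a^2)^{j+1}$ — and dividing through by $-2ja$ at each step yields, after $3$ differentiations in total,
$$\int_{0}^{\infty} \frac{2}{\left(a^{2} + x^{2}\right)^{4}} \, dx = \frac{5 \pi}{16 a^{7}}.$$

Setting $a = \frac{5}{4}$:
$$I = \frac{1024 \pi}{15625}.$$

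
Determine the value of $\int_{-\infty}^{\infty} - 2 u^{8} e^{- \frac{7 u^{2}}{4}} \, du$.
$- \frac{960 \sqrt{7} \sqrt{\pi}}{2401}$

Consider the simpler parametrised integral
$$J(a) = \int_{-\infty}^{\infty} - 2 e^{- a u^{2}} \, du = - \frac{2 \sqrt{\pi}}{\sqrt{a}}.$$

Differentiating under the integral sign brings down a factor of $(-u^2)$:
$$\frac{dJ}{da} = \int_{-\infty}^{\infty} 2 u^{2} e^{- a u^{2}} \, du = \frac{\sqrt{\pi}}{a^{\frac{3}{2}}}.$$

Repeating $4$ times in total — each differentiation brings down another $(-u^2)$ — gives
$$\frac{d^{4}J}{da^{4}} = \int_{-\infty}^{\infty} - 2 u^{8} e^{- a u^{2}} \, du = - \frac{105 \sqrt{\pi}}{8 a^{\frac{9}{2}}},$$
and the integrand here is exactly the target integrand, so $I = - \frac{105 \sqrt{\pi}}{8 a^{\frac{9}{2}}}$.

Setting $a = \frac{7}{4}$:
$$I = - \frac{960 \sqrt{7} \sqrt{\pi}}{2401}.$$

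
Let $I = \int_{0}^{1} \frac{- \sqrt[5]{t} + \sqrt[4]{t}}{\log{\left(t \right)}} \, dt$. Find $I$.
$\log{\left(\frac{25}{24} \right)}$

Replace the exponent $\frac{1}{4}$ by a parameter $a$: let $I(a) = \int_{0}^{1} \frac{- \sqrt[5]{t} + t^{a}}{\log{\left(t \right)}} \, dt$.

Since $\dfrac{\partial}{\partial a}\,t^{a} = t^{a} \ln t$, the $\ln t$ in the denominator cancels and
$$\frac{dI}{da} = \int_{0}^{1} t^{a} \, dt = \left[\frac{t^{a+1}}{a+1}\right]_0^1 = \frac{1}{a + 1}.$$

Integrating with respect to $a$ gives $I(a) = \log{\left(\frac{5 a}{6} + \frac{5}{6} \right)} + C$.

At $a = \frac{1}{5}$ the integrand is identically $0$, so $I(\frac{1}{5}) = 0$. The closed form gives $0$, hence $C = 0$.

Setting $a = \frac{1}{4}$:
$$I = \log{\left(\frac{25}{24} \right)}.$$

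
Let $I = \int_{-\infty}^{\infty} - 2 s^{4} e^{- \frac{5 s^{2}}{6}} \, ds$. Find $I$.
$- \frac{54 \sqrt{30} \sqrt{\pi}}{125}$

Consider the simpler parametrised integral
$$J(a) = \int_{-\infty}^{\infty} - 2 e^{- a s^{2}} \, ds = - \frac{2 \sqrt{\pi}}{\sqrt{a}}.$$

Differentiating under the integral sign brings down a factor of $(-s^2)$:
$$\frac{dJ}{da} = \int_{-\infty}^{\infty} 2 s^{2} e^{- a s^{2}} \, ds = \frac{\sqrt{\pi}}{a^{\frac{3}{2}}}.$$

Repeating twice in total — each differentiation brings down another $(-s^2)$ — gives
$$\frac{d^{2}J}{da^{2}} = \int_{-\infty}^{\infty} - 2 s^{4} e^{- a s^{2}} \, ds = - \frac{3 \sqrt{\pi}}{2 a^{\frac{5}{2}}},$$
and the integrand here is exactly the target integrand, so $I = - \frac{3 \sqrt{\pi}}{2 a^{\frac{5}{2}}}$.

Setting $a = \frac{5}{6}$:
$$I = - \frac{54 \sqrt{30} \sqrt{\pi}}{125}.$$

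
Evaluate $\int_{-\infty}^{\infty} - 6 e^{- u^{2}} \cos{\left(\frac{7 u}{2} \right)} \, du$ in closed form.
$- \frac{6 \sqrt{\pi}}{e^{\frac{49}{16}}}$

Let $b$ denote the cosine frequency and define $I(b) = \int_{-\infty}^{\infty} - 6 e^{- u^{2}} \cos{\left(b u \right)} \, du$.

Differentiating under the integral sign,
$$I'(b) = \int_{-\infty}^{\infty} 6 u e^{- u^{2}} \sin{\left(b u \right)} \, du.$$

Integrate $\int_{-\infty}^{\infty} u \sin(b u)\, e^{- u^{2}}\, du$ by parts with $w = \sin(b u)$ and $dv = u\, e^{- u^{2}}\, du$, giving $v = - \frac{e^{- u^{2}}}{2}$. The boundary term vanishes and
$$\int_{-\infty}^{\infty} u \sin(b u)\, e^{- u^{2}}\, du = \frac{b}{2} \int_{-\infty}^{\infty} \cos(b u)\, e^{- u^{2}}\, du,$$
so $I'(b) = - \frac{b}{2}\, I(b)$.

This is a separable first-order ODE; solving with the initial condition $I(0) = \int_{-\infty}^{\infty} - 6 e^{- u^{2}}\,du = - 6 \sqrt{\pi}$ gives
$$I(b) = - 6 \sqrt{\pi} e^{- \frac{b^{2}}{4}}.$$

Setting $b = \frac{7}{2}$:
$$I = - \frac{6 \sqrt{\pi}}{e^{\frac{49}{16}}}.$$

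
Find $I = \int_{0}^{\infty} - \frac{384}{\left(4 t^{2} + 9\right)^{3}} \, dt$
$- \frac{4 \pi}{27}$

Recall the elementary integral
$$J(a) = \int_{0}^{\infty} - \frac{6}{a^{2} + t^{2}} \, dt = - \frac{3 \pi}{a}.$$

Differentiating under the integral sign with respect to $a$,
$$\frac{dJ}{da} = \int_{0}^{\infty} \frac{12 a}{\left(a^{2} + t^{2}\right)^{2}} \, dt = \frac{3 \pi}{a^{2}},$$
so $\int_{0}^{\infty} - \frac{6}{\left(a^{2} + t^{2}\right)^{2}} \, dt = - \frac{3 \pi}{2 a^{3}}$.

Repeating — each differentiation of $1/(t^2+a^2)^j$ produces $-2ja/(t^2+a^2)^{j+1}$ — and dividing through by $-2ja$ at each step yields, after $2$ differentiations in total,
$$\int_{0}^{\infty} - \frac{6}{\left(a^{2} + t^{2}\right)^{3}} \, dt = - \frac{9 \pi}{8 a^{5}}.$$

Setting $a = \frac{3}{2}$:
$$I = - \frac{4 \pi}{27}.$$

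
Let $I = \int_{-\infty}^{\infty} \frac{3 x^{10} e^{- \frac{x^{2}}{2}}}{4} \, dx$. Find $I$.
$\frac{2835 \sqrt{2} \sqrt{\pi}}{4}$

Begin with the known integral
$$J(a) = \int_{-\infty}^{\infty} \frac{3 e^{- a x^{2}}}{4} \, dx = \frac{3 \sqrt{\pi}}{4 \sqrt{a}}.$$

Differentiating under the integral sign brings down a factor of $(-x^2)$:
$$\frac{dJ}{da} = \int_{-\infty}^{\infty} - \frac{3 x^{2} e^{- a x^{2}}}{4} \, dx = - \frac{3 \sqrt{\pi}}{8 a^{\frac{3}{2}}}.$$

Repeating $5$ times in total — each differentiation brings down another $(-x^2)$ — gives
$$\frac{d^{5}J}{da^{5}} = \int_{-\infty}^{\infty} - \frac{3 x^{10} e^{- a x^{2}}}{4} \, dx = - \frac{2835 \sqrt{\pi}}{128 a^{\frac{11}{2}}},$$
and the integrand here is $(-1)^{5}$ times the target integrand, so $I = (-1)^{5}\,\frac{d^{5}J}{da^{5}} = \frac{2835 \sqrt{\pi}}{128 a^{\frac{11}{2}}}$.

Setting $a = \frac{1}{2}$:
$$I = \frac{2835 \sqrt{2} \sqrt{\pi}}{4}.$$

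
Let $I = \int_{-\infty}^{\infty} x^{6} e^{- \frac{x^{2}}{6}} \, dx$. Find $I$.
$405 \sqrt{6} \sqrt{\pi}$

Consider the simpler parametrised integral
$$J(a) = \int_{-\infty}^{\infty} e^{- a x^{2}} \, dx = \frac{\sqrt{\pi}}{\sqrt{a}}.$$

Differentiating under the integral sign brings down a factor of $(-x^2)$:
$$\frac{dJ}{da} = \int_{-\infty}^{\infty} - x^{2} e^{- a x^{2}} \, dx = - \frac{\sqrt{\pi}}{2 a^{\frac{3}{2}}}.$$

Repeating $3$ times in total — each differentiation brings down another $(-x^2)$ — gives
$$\frac{d^{3}J}{da^{3}} = \int_{-\infty}^{\infty} - x^{6} e^{- a x^{2}} \, dx = - \frac{15 \sqrt{\pi}}{8 a^{\frac{7}{2}}},$$
and the integrand here is $(-1)^{3}$ times the target integrand, so $I = (-1)^{3}\,\frac{d^{3}J}{da^{3}} = \frac{15 \sqrt{\pi}}{8 a^{\frac{7}{2}}}$.

Setting $a = \frac{1}{6}$:
$$I = 405 \sqrt{6} \sqrt{\pi}.$$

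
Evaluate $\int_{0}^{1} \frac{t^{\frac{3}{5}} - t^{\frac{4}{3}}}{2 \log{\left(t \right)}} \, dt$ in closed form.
$- \frac{\log{\left(210 \right)}}{2} + \log{\left(12 \right)}$

Introduce a parameter $a$ in the exponent: let $I(a) = \int_{0}^{1} \frac{t^{\frac{3}{5}} - t^{a}}{2 \log{\left(t \right)}} \, dt$.

Since $\dfrac{\partial}{\partial a}\,t^{a} = t^{a} \ln t$, the $\ln t$ in the denominator cancels and
$$\frac{dI}{da} = \int_{0}^{1} - \frac{1}{2} t^{a} \, dt = - \frac{1}{2} \left[\frac{t^{a+1}}{a+1}\right]_0^1 = - \frac{1}{2 a + 2}.$$

Integrating with respect to $a$ gives $I(a) = - \log{\left(\frac{\sqrt{10} \sqrt{a + 1}}{4} \right)} + C$.

At $a = \frac{3}{5}$ the integrand is identically $0$, so $I(\frac{3}{5}) = 0$. The closed form gives $0$, hence $C = 0$.

Setting $a = \frac{4}{3}$:
$$I = - \frac{\log{\left(210 \right)}}{2} + \log{\left(12 \right)}.$$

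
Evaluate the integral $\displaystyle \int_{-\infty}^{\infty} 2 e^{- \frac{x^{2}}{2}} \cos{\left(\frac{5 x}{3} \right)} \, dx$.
$\frac{2 \sqrt{2} \sqrt{\pi}}{e^{\frac{25}{18}}}$

Treat the cosine frequency as a parameter and define $I(b) = \int_{-\infty}^{\infty} 2 e^{- \frac{x^{2}}{2}} \cos{\left(b x \right)} \, dx$.

Differentiating under the integral sign,
$$I'(b) = \int_{-\infty}^{\infty} - 2 x e^{- \frac{x^{2}}{2}} \sin{\left(b x \right)} \, dx.$$

Integrate $\int_{-\infty}^{\infty} x \sin(b x)\, e^{- \frac{x^{2}}{2}}\, dx$ by parts with $u = \sin(b x)$ and $dv = x\, e^{- \frac{x^{2}}{2}}\, dx$, giving $v = - e^{- \frac{x^{2}}{2}}$. The boundary term vanishes and
$$\int_{-\infty}^{\infty} x \sin(b x)\, e^{- \frac{x^{2}}{2}}\, dx = b \int_{-\infty}^{\infty} \cos(b x)\, e^{- \frac{x^{2}}{2}}\, dx,$$
so $I'(b) = - b\, I(b)$.

This is a separable first-order ODE; solving with the initial condition $I(0) = \int_{-\infty}^{\infty} 2 e^{- \frac{x^{2}}{2}}\,dx = 2 \sqrt{2} \sqrt{\pi}$ gives
$$I(b) = 2 \sqrt{2} \sqrt{\pi} e^{- \frac{b^{2}}{2}}.$$

Setting $b = \frac{5}{3}$:
$$I = \frac{2 \sqrt{2} \sqrt{\pi}}{e^{\frac{25}{18}}}.$$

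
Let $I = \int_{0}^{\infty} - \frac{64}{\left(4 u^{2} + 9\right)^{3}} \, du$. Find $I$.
$- \frac{2 \pi}{81}$

Begin with the known result
$$J(a) = \int_{0}^{\infty} - \frac{1}{a^{2} + u^{2}} \, du = - \frac{\pi}{2 a}.$$

Differentiating under the integral sign with respect to $a$,
$$\frac{dJ}{da} = \int_{0}^{\infty} \frac{2 a}{\left(a^{2} + u^{2}\right)^{2}} \, du = \frac{\pi}{2 a^{2}},$$
so $\int_{0}^{\infty} - \frac{1}{\left(a^{2} + u^{2}\right)^{2}} \, du = - \frac{\pi}{4 a^{3}}$.

Repeating — each differentiation of $1/(u^2+a^2)^j$ produces $-2ja/(u^2+a^2)^{j+1}$ — and dividing through by $-2ja$ at each step yields, after $2$ differentiations in total,
$$\int_{0}^{\infty} - \frac{1}{\left(a^{2} + u^{2}\right)^{3}} \, du = - \frac{3 \pi}{16 a^{5}}.$$

Setting $a = \frac{3}{2}$:
$$I = - \frac{2 \pi}{81}.$$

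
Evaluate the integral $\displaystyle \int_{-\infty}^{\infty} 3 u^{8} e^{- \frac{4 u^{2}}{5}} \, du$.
$\frac{196875 \sqrt{5} \sqrt{\pi}}{8192}$

Consider the simpler parametrised integral
$$J(a) = \int_{-\infty}^{\infty} 3 e^{- a u^{2}} \, du = \frac{3 \sqrt{\pi}}{\sqrt{a}}.$$

Differentiating under the integral sign brings down a factor of $(-u^2)$:
$$\frac{dJ}{da} = \int_{-\infty}^{\infty} - 3 u^{2} e^{- a u^{2}} \, du = - \frac{3 \sqrt{\pi}}{2 a^{\frac{3}{2}}}.$$

Repeating $4$ times in total — each differentiation brings down another $(-u^2)$ — gives
$$\frac{d^{4}J}{da^{4}} = \int_{-\infty}^{\infty} 3 u^{8} e^{- a u^{2}} \, du = \frac{315 \sqrt{\pi}}{16 a^{\frac{9}{2}}},$$
and the integrand here is exactly the target integrand, so $I = \frac{315 \sqrt{\pi}}{16 a^{\frac{9}{2}}}$.

Setting $a = \frac{4}{5}$:
$$I = \frac{196875 \sqrt{5} \sqrt{\pi}}{8192}.$$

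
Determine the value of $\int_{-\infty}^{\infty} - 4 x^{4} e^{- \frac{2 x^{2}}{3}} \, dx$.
$- \frac{27 \sqrt{6} \sqrt{\pi}}{8}$

Consider the simpler parametrised integral
$$J(a) = \int_{-\infty}^{\infty} - 4 e^{- a x^{2}} \, dx = - \frac{4 \sqrt{\pi}}{\sqrt{a}}.$$

Differentiating under the integral sign brings down a factor of $(-x^2)$:
$$\frac{dJ}{da} = \int_{-\infty}^{\infty} 4 x^{2} e^{- a x^{2}} \, dx = \frac{2 \sqrt{\pi}}{a^{\frac{3}{2}}}.$$

Repeating twice in total — each differentiation brings down another $(-x^2)$ — gives
$$\frac{d^{2}J}{da^{2}} = \int_{-\infty}^{\infty} - 4 x^{4} e^{- a x^{2}} \, dx = - \frac{3 \sqrt{\pi}}{a^{\frac{5}{2}}},$$
and the integrand here is exactly the target integrand, so $I = - \frac{3 \sqrt{\pi}}{a^{\frac{5}{2}}}$.

Setting $a = \frac{2}{3}$:
$$I = - \frac{27 \sqrt{6} \sqrt{\pi}}{8}.$$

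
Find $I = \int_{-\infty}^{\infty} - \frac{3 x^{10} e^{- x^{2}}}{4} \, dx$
$- \frac{2835 \sqrt{\pi}}{128}$

Consider the simpler parametrised integral
$$J(a) = \int_{-\infty}^{\infty} - \frac{3 e^{- a x^{2}}}{4} \, dx = - \frac{3 \sqrt{\pi}}{4 \sqrt{a}}.$$

Differentiating under the integral sign brings down a factor of $(-x^2)$:
$$\frac{dJ}{da} = \int_{-\infty}^{\infty} \frac{3 x^{2} e^{- a x^{2}}}{4} \, dx = \frac{3 \sqrt{\pi}}{8 a^{\frac{3}{2}}}.$$

Repeating $5$ times in total — each differentiation brings down another $(-x^2)$ — gives
$$\frac{d^{5}J}{da^{5}} = \int_{-\infty}^{\infty} \frac{3 x^{10} e^{- a x^{2}}}{4} \, dx = \frac{2835 \sqrt{\pi}}{128 a^{\frac{11}{2}}},$$
and the integrand here is $(-1)^{5}$ times the target integrand, so $I = (-1)^{5}\,\frac{d^{5}J}{da^{5}} = - \frac{2835 \sqrt{\pi}}{128 a^{\frac{11}{2}}}$.

Setting $a = 1$:
$$I = - \frac{2835 \sqrt{\pi}}{128}.$$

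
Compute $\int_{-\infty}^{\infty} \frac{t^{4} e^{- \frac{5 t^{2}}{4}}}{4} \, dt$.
$\frac{6 \sqrt{5} \sqrt{\pi}}{125}$

Start from the elementary integral
$$J(a) = \int_{-\infty}^{\infty} \frac{e^{- a t^{2}}}{4} \, dt = \frac{\sqrt{\pi}}{4 \sqrt{a}}.$$

Differentiating under the integral sign brings down a factor of $(-t^2)$:
$$\frac{dJ}{da} = \int_{-\infty}^{\infty} - \frac{t^{2} e^{- a t^{2}}}{4} \, dt = - \frac{\sqrt{\pi}}{8 a^{\frac{3}{2}}}.$$

Repeating twice in total — each differentiation brings down another $(-t^2)$ — gives
$$\frac{d^{2}J}{da^{2}} = \int_{-\infty}^{\infty} \frac{t^{4} e^{- a t^{2}}}{4} \, dt = \frac{3 \sqrt{\pi}}{16 a^{\frac{5}{2}}},$$
and the integrand here is exactly the target integrand, so $I = \frac{3 \sqrt{\pi}}{16 a^{\frac{5}{2}}}$.

Setting $a = \frac{5}{4}$:
$$I = \frac{6 \sqrt{5} \sqrt{\pi}}{125}.$$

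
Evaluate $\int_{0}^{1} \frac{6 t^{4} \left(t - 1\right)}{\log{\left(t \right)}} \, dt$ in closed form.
$\log{\left(\frac{46656}{15625} \right)}$

Consider the one-parameter family: let $I(a) = \int_{0}^{1} \frac{6 \left(t^{5} - t^{a}\right)}{\log{\left(t \right)}} \, dt$.

Since $\dfrac{\partial}{\partial a}\,t^{a} = t^{a} \ln t$, the $\ln t$ in the denominator cancels and
$$\frac{dI}{da} = \int_{0}^{1} -6 t^{a} \, dt = -6 \left[\frac{t^{a+1}}{a+1}\right]_0^1 = - \frac{6}{a + 1}.$$

Integrating with respect to $a$ gives $I(a) = \log{\left(\frac{46656}{\left(a + 1\right)^{6}} \right)} + C$.

At $a = 5$ the integrand is identically $0$, so $I(5) = 0$. The closed form gives $0$, hence $C = 0$.

Setting $a = 4$:
$$I = \log{\left(\frac{46656}{15625} \right)}.$$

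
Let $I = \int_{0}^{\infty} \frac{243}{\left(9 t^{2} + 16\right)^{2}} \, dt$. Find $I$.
$\frac{81 \pi}{256}$

Start from the standard arctangent integral
$$J(a) = \int_{0}^{\infty} \frac{3}{a^{2} + t^{2}} \, dt = \frac{3 \pi}{2 a}.$$

Differentiating under the integral sign with respect to $a$,
$$\frac{dJ}{da} = \int_{0}^{\infty} - \frac{6 a}{\left(a^{2} + t^{2}\right)^{2}} \, dt = - \frac{3 \pi}{2 a^{2}},$$
so $\int_{0}^{\infty} \frac{3}{\left(a^{2} + t^{2}\right)^{2}} \, dt = \frac{3 \pi}{4 a^{3}}$.

Setting $a = \frac{4}{3}$:
$$I = \frac{81 \pi}{256}.$$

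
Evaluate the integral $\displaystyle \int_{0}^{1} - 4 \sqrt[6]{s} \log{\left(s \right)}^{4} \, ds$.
$- \frac{746496}{16807}$

Start from the elementary integral
$$J(a) = \int_{0}^{1} - 4 s^{a} \, ds = - \frac{4}{a + 1}.$$

Differentiating under the integral sign brings down a factor of $\ln s$:
$$\frac{dJ}{da} = \int_{0}^{1} - 4 s^{a} \log{\left(s \right)} \, ds = \frac{4}{\left(a + 1\right)^{2}}.$$

Repeating $4$ times in total — each differentiation brings down another $\ln s$ — gives
$$\frac{d^{4}J}{da^{4}} = \int_{0}^{1} - 4 s^{a} \log{\left(s \right)}^{4} \, ds = - \frac{96}{\left(a + 1\right)^{5}},$$
and the integrand here is exactly the target integrand, so $I = - \frac{96}{\left(a + 1\right)^{5}}$.

Setting $a = \frac{1}{6}$:
$$I = - \frac{746496}{16807}.$$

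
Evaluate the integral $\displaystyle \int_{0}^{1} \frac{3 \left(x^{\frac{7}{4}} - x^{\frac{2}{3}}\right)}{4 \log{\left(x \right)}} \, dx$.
$\log{\left(\frac{\sqrt{2} \cdot 33^{\frac{3}{4}} \sqrt[4]{5}}{20} \right)}$

Replace the exponent $\frac{7}{4}$ by a parameter $a$: let $I(a) = \int_{0}^{1} \frac{3 \left(- x^{\frac{2}{3}} + x^{a}\right)}{4 \log{\left(x \right)}} \, dx$.

Since $\dfrac{\partial}{\partial a}\,x^{a} = x^{a} \ln x$, the $\ln x$ in the denominator cancels and
$$\frac{dI}{da} = \int_{0}^{1} \frac{3}{4} x^{a} \, dx = \frac{3}{4} \left[\frac{x^{a+1}}{a+1}\right]_0^1 = \frac{3}{4 \left(a + 1\right)}.$$

Integrating with respect to $a$ gives $I(a) = \log{\left(\frac{3^{\frac{3}{4}} \sqrt[4]{5} \left(a + 1\right)^{\frac{3}{4}}}{5} \right)} + C$.

At $a = \frac{2}{3}$ the integrand is identically $0$, so $I(\frac{2}{3}) = 0$. The closed form gives $0$, hence $C = 0$.

Setting $a = \frac{7}{4}$:
$$I = \log{\left(\frac{\sqrt{2} \cdot 33^{\frac{3}{4}} \sqrt[4]{5}}{20} \right)}.$$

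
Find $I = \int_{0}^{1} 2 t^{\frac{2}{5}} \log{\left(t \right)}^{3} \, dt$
$- \frac{7500}{2401}$

Consider the simpler parametrised integral
$$J(a) = \int_{0}^{1} 2 t^{a} \, dt = \frac{2}{a + 1}.$$

Differentiating under the integral sign brings down a factor of $\ln t$:
$$\frac{dJ}{da} = \int_{0}^{1} 2 t^{a} \log{\left(t \right)} \, dt = - \frac{2}{\left(a + 1\right)^{2}}.$$

Repeating $3$ times in total — each differentiation brings down another $\ln t$ — gives
$$\frac{d^{3}J}{da^{3}} = \int_{0}^{1} 2 t^{a} \log{\left(t \right)}^{3} \, dt = - \frac{12}{\left(a + 1\right)^{4}},$$
and the integrand here is exactly the target integrand, so $I = - \frac{12}{\left(a + 1\right)^{4}}$.

Setting $a = \frac{2}{5}$:
$$I = - \frac{7500}{2401}.$$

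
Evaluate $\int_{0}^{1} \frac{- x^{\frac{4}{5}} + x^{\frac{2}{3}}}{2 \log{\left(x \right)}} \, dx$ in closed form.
$- \frac{3 \log{\left(3 \right)}}{2} + \log{\left(5 \right)}$

Consider the one-parameter family: let $I(a) = \int_{0}^{1} \frac{x^{\frac{2}{3}} - x^{a}}{2 \log{\left(x \right)}} \, dx$.

Since $\dfrac{\partial}{\partial a}\,x^{a} = x^{a} \ln x$, the $\ln x$ in the denominator cancels and
$$\frac{dI}{da} = \int_{0}^{1} - \frac{1}{2} x^{a} \, dx = - \frac{1}{2} \left[\frac{x^{a+1}}{a+1}\right]_0^1 = - \frac{1}{2 a + 2}.$$

Integrating with respect to $a$ gives $I(a) = - \frac{\log{\left(a + 1 \right)}}{2} - \frac{\log{\left(3 \right)}}{2} + \frac{\log{\left(5 \right)}}{2} + C$.

At $a = \frac{2}{3}$ the integrand is identically $0$, so $I(\frac{2}{3}) = 0$. The closed form gives $0$, hence $C = 0$.

Setting $a = \frac{4}{5}$:
$$I = - \frac{3 \log{\left(3 \right)}}{2} + \log{\left(5 \right)}.$$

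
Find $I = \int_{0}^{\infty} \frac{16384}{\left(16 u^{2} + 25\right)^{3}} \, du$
$\frac{768 \pi}{3125}$

Start from the standard arctangent integral
$$J(a) = \int_{0}^{\infty} \frac{4}{a^{2} + u^{2}} \, du = \frac{2 \pi}{a}.$$

Differentiating under the integral sign with respect to $a$,
$$\frac{dJ}{da} = \int_{0}^{\infty} - \frac{8 a}{\left(a^{2} + u^{2}\right)^{2}} \, du = - \frac{2 \pi}{a^{2}},$$
so $\int_{0}^{\infty} \frac{4}{\left(a^{2} + u^{2}\right)^{2}} \, du = \frac{\pi}{a^{3}}$.

Repeating — each differentiation of $1/(u^2+a^2)^j$ produces $-2ja/(u^2+a^2)^{j+1}$ — and dividing through by $-2ja$ at each step yields, after $2$ differentiations in total,
$$\int_{0}^{\infty} \frac{4}{\left(a^{2} + u^{2}\right)^{3}} \, du = \frac{3 \pi}{4 a^{5}}.$$

Setting $a = \frac{5}{4}$:
$$I = \frac{768 \pi}{3125}.$$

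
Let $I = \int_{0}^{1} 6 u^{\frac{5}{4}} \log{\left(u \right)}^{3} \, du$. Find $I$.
$- \frac{1024}{729}$

Begin with the known integral
$$J(a) = \int_{0}^{1} 6 u^{a} \, du = \frac{6}{a + 1}.$$

Differentiating under the integral sign brings down a factor of $\ln u$:
$$\frac{dJ}{da} = \int_{0}^{1} 6 u^{a} \log{\left(u \right)} \, du = - \frac{6}{\left(a + 1\right)^{2}}.$$

Repeating $3$ times in total — each differentiation brings down another $\ln u$ — gives
$$\frac{d^{3}J}{da^{3}} = \int_{0}^{1} 6 u^{a} \log{\left(u \right)}^{3} \, du = - \frac{36}{\left(a + 1\right)^{4}},$$
and the integrand here is exactly the target integrand, so $I = - \frac{36}{\left(a + 1\right)^{4}}$.

Setting $a = \frac{5}{4}$:
$$I = - \frac{1024}{729}.$$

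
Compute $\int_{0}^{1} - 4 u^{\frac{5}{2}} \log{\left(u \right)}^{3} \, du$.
$\frac{384}{2401}$

Start from the elementary integral
$$J(a) = \int_{0}^{1} - 4 u^{a} \, du = - \frac{4}{a + 1}.$$

Differentiating under the integral sign brings down a factor of $\ln u$:
$$\frac{dJ}{da} = \int_{0}^{1} - 4 u^{a} \log{\left(u \right)} \, du = \frac{4}{\left(a + 1\right)^{2}}.$$

Repeating $3$ times in total — each differentiation brings down another $\ln u$ — gives
$$\frac{d^{3}J}{da^{3}} = \int_{0}^{1} - 4 u^{a} \log{\left(u \right)}^{3} \, du = \frac{24}{\left(a + 1\right)^{4}},$$
and the integrand here is exactly the target integrand, so $I = \frac{24}{\left(a + 1\right)^{4}}$.

Setting $a = \frac{5}{2}$:
$$I = \frac{384}{2401}.$$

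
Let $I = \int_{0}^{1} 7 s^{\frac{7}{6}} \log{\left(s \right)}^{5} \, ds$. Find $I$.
$- \frac{39191040}{4826809}$

Begin with the known integral
$$J(a) = \int_{0}^{1} 7 s^{a} \, ds = \frac{7}{a + 1}.$$

Differentiating under the integral sign brings down a factor of $\ln s$:
$$\frac{dJ}{da} = \int_{0}^{1} 7 s^{a} \log{\left(s \right)} \, ds = - \frac{7}{\left(a + 1\right)^{2}}.$$

Repeating $5$ times in total — each differentiation brings down another $\ln s$ — gives
$$\frac{d^{5}J}{da^{5}} = \int_{0}^{1} 7 s^{a} \log{\left(s \right)}^{5} \, ds = - \frac{840}{\left(a + 1\right)^{6}},$$
and the integrand here is exactly the target integrand, so $I = - \frac{840}{\left(a + 1\right)^{6}}$.

Setting $a = \frac{7}{6}$:
$$I = - \frac{39191040}{4826809}.$$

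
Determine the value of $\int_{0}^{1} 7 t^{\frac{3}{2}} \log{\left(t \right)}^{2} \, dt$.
$\frac{112}{125}$

Start from the elementary integral
$$J(a) = \int_{0}^{1} 7 t^{a} \, dt = \frac{7}{a + 1}.$$

Differentiating under the integral sign brings down a factor of $\ln t$:
$$\frac{dJ}{da} = \int_{0}^{1} 7 t^{a} \log{\left(t \right)} \, dt = - \frac{7}{\left(a + 1\right)^{2}}.$$

Repeating twice in total — each differentiation brings down another $\ln t$ — gives
$$\frac{d^{2}J}{da^{2}} = \int_{0}^{1} 7 t^{a} \log{\left(t \right)}^{2} \, dt = \frac{14}{\left(a + 1\right)^{3}},$$
and the integrand here is exactly the target integrand, so $I = \frac{14}{\left(a + 1\right)^{3}}$.

Setting $a = \frac{3}{2}$:
$$I = \frac{112}{125}.$$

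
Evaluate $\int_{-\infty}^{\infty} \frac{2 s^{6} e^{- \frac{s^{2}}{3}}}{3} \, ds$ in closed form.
$\frac{135 \sqrt{3} \sqrt{\pi}}{4}$

Begin with the known integral
$$J(a) = \int_{-\infty}^{\infty} \frac{2 e^{- a s^{2}}}{3} \, ds = \frac{2 \sqrt{\pi}}{3 \sqrt{a}}.$$

Differentiating under the integral sign brings down a factor of $(-s^2)$:
$$\frac{dJ}{da} = \int_{-\infty}^{\infty} - \frac{2 s^{2} e^{- a s^{2}}}{3} \, ds = - \frac{\sqrt{\pi}}{3 a^{\frac{3}{2}}}.$$

Repeating $3$ times in total — each differentiation brings down another $(-s^2)$ — gives
$$\frac{d^{3}J}{da^{3}} = \int_{-\infty}^{\infty} - \frac{2 s^{6} e^{- a s^{2}}}{3} \, ds = - \frac{5 \sqrt{\pi}}{4 a^{\frac{7}{2}}},$$
and the integrand here is $(-1)^{3}$ times the target integrand, so $I = (-1)^{3}\,\frac{d^{3}J}{da^{3}} = \frac{5 \sqrt{\pi}}{4 a^{\frac{7}{2}}}$.

Setting $a = \frac{1}{3}$:
$$I = \frac{135 \sqrt{3} \sqrt{\pi}}{4}.$$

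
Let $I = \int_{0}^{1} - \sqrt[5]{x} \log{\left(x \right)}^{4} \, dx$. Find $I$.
$- \frac{3125}{324}$

Start from the elementary integral
$$J(a) = \int_{0}^{1} - x^{a} \, dx = - \frac{1}{a + 1}.$$

Differentiating under the integral sign brings down a factor of $\ln x$:
$$\frac{dJ}{da} = \int_{0}^{1} - x^{a} \log{\left(x \right)} \, dx = \frac{1}{\left(a + 1\right)^{2}}.$$

Repeating $4$ times in total — each differentiation brings down another $\ln x$ — gives
$$\frac{d^{4}J}{da^{4}} = \int_{0}^{1} - x^{a} \log{\left(x \right)}^{4} \, dx = - \frac{24}{\left(a + 1\right)^{5}},$$
and the integrand here is exactly the target integrand, so $I = - \frac{24}{\left(a + 1\right)^{5}}$.

Setting $a = \frac{1}{5}$:
$$I = - \frac{3125}{324}.$$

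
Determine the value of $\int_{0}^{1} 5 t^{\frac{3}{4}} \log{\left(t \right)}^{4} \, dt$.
$\frac{122880}{16807}$

Consider the simpler parametrised integral
$$J(a) = \int_{0}^{1} 5 t^{a} \, dt = \frac{5}{a + 1}.$$

Differentiating under the integral sign brings down a factor of $\ln t$:
$$\frac{dJ}{da} = \int_{0}^{1} 5 t^{a} \log{\left(t \right)} \, dt = - \frac{5}{\left(a + 1\right)^{2}}.$$

Repeating $4$ times in total — each differentiation brings down another $\ln t$ — gives
$$\frac{d^{4}J}{da^{4}} = \int_{0}^{1} 5 t^{a} \log{\left(t \right)}^{4} \, dt = \frac{120}{\left(a + 1\right)^{5}},$$
and the integrand here is exactly the target integrand, so $I = \frac{120}{\left(a + 1\right)^{5}}$.

Setting $a = \frac{3}{4}$:
$$I = \frac{122880}{16807}.$$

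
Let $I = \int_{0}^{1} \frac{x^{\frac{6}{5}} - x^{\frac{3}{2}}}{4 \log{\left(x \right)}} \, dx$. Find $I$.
$- \frac{\log{\left(5 \right)}}{2} + \frac{\log{\left(22 \right)}}{4}$

Consider the one-parameter family: let $I(a) = \int_{0}^{1} \frac{x^{\frac{6}{5}} - x^{a}}{4 \log{\left(x \right)}} \, dx$.

Since $\dfrac{\partial}{\partial a}\,x^{a} = x^{a} \ln x$, the $\ln x$ in the denominator cancels and
$$\frac{dI}{da} = \int_{0}^{1} - \frac{1}{4} x^{a} \, dx = - \frac{1}{4} \left[\frac{x^{a+1}}{a+1}\right]_0^1 = - \frac{1}{4 a + 4}.$$

Integrating with respect to $a$ gives $I(a) = - \frac{\log{\left(a + 1 \right)}}{4} - \frac{\log{\left(5 \right)}}{4} + \frac{\log{\left(11 \right)}}{4} + C$.

At $a = \frac{6}{5}$ the integrand is identically $0$, so $I(\frac{6}{5}) = 0$. The closed form gives $0$, hence $C = 0$.

Setting $a = \frac{3}{2}$:
$$I = - \frac{\log{\left(5 \right)}}{2} + \frac{\log{\left(22 \right)}}{4}.$$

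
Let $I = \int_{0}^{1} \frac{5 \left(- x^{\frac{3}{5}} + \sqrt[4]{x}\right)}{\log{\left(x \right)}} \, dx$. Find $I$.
$\log{\left(\frac{9765625}{33554432} \right)}$

Introduce a parameter $a$ in the exponent: let $I(a) = \int_{0}^{1} \frac{5 \left(- x^{\frac{3}{5}} + x^{a}\right)}{\log{\left(x \right)}} \, dx$.

Since $\dfrac{\partial}{\partial a}\,x^{a} = x^{a} \ln x$, the $\ln x$ in the denominator cancels and
$$\frac{dI}{da} = \int_{0}^{1} 5 x^{a} \, dx = 5 \left[\frac{x^{a+1}}{a+1}\right]_0^1 = \frac{5}{a + 1}.$$

Integrating with respect to $a$ gives $I(a) = \log{\left(\frac{3125 \left(a + 1\right)^{5}}{32768} \right)} + C$.

At $a = \frac{3}{5}$ the integrand is identically $0$, so $I(\frac{3}{5}) = 0$. The closed form gives $0$, hence $C = 0$.

Setting $a = \frac{1}{4}$:
$$I = \log{\left(\frac{9765625}{33554432} \right)}.$$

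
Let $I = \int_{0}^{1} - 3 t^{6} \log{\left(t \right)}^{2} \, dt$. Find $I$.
$- \frac{6}{343}$

Consider the simpler parametrised integral
$$J(a) = \int_{0}^{1} - 3 t^{a} \, dt = - \frac{3}{a + 1}.$$

Differentiating under the integral sign brings down a factor of $\ln t$:
$$\frac{dJ}{da} = \int_{0}^{1} - 3 t^{a} \log{\left(t \right)} \, dt = \frac{3}{\left(a + 1\right)^{2}}.$$

Repeating twice in total — each differentiation brings down another $\ln t$ — gives
$$\frac{d^{2}J}{da^{2}} = \int_{0}^{1} - 3 t^{a} \log{\left(t \right)}^{2} \, dt = - \frac{6}{\left(a + 1\right)^{3}},$$
and the integrand here is exactly the target integrand, so $I = - \frac{6}{\left(a + 1\right)^{3}}$.

Setting $a = 6$:
$$I = - \frac{6}{343}.$$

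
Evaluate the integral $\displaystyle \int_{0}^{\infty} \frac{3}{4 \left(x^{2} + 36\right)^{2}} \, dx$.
$\frac{\pi}{1152}$

Recall the elementary integral
$$J(a) = \int_{0}^{\infty} \frac{3}{4 \left(a^{2} + x^{2}\right)} \, dx = \frac{3 \pi}{8 a}.$$

Differentiating under the integral sign with respect to $a$,
$$\frac{dJ}{da} = \int_{0}^{\infty} - \frac{3 a}{2 \left(a^{2} + x^{2}\right)^{2}} \, dx = - \frac{3 \pi}{8 a^{2}},$$
so $\int_{0}^{\infty} \frac{3}{4 \left(a^{2} + x^{2}\right)^{2}} \, dx = \frac{3 \pi}{16 a^{3}}$.

Setting $a = 6$:
$$I = \frac{\pi}{1152}.$$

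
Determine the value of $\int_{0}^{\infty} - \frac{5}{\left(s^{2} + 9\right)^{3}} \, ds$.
$- \frac{5 \pi}{1296}$

Recall the elementary integral
$$J(a) = \int_{0}^{\infty} - \frac{5}{a^{2} + s^{2}} \, ds = - \frac{5 \pi}{2 a}.$$

Differentiating under the integral sign with respect to $a$,
$$\frac{dJ}{da} = \int_{0}^{\infty} \frac{10 a}{\left(a^{2} + s^{2}\right)^{2}} \, ds = \frac{5 \pi}{2 a^{2}},$$
so $\int_{0}^{\infty} - \frac{5}{\left(a^{2} + s^{2}\right)^{2}} \, ds = - \frac{5 \pi}{4 a^{3}}$.

Repeating — each differentiation of $1/(s^2+a^2)^j$ produces $-2ja/(s^2+a^2)^{j+1}$ — and dividing through by $-2ja$ at each step yields, after $2$ differentiations in total,
$$\int_{0}^{\infty} - \frac{5}{\left(a^{2} + s^{2}\right)^{3}} \, ds = - \frac{15 \pi}{16 a^{5}}.$$

Setting $a = 3$:
$$I = - \frac{5 \pi}{1296}.$$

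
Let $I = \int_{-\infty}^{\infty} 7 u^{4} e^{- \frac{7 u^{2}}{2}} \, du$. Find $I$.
$\frac{3 \sqrt{14} \sqrt{\pi}}{49}$

Begin with the known integral
$$J(a) = \int_{-\infty}^{\infty} 7 e^{- a u^{2}} \, du = \frac{7 \sqrt{\pi}}{\sqrt{a}}.$$

Differentiating under the integral sign brings down a factor of $(-u^2)$:
$$\frac{dJ}{da} = \int_{-\infty}^{\infty} - 7 u^{2} e^{- a u^{2}} \, du = - \frac{7 \sqrt{\pi}}{2 a^{\frac{3}{2}}}.$$

Repeating twice in total — each differentiation brings down another $(-u^2)$ — gives
$$\frac{d^{2}J}{da^{2}} = \int_{-\infty}^{\infty} 7 u^{4} e^{- a u^{2}} \, du = \frac{21 \sqrt{\pi}}{4 a^{\frac{5}{2}}},$$
and the integrand here is exactly the target integrand, so $I = \frac{21 \sqrt{\pi}}{4 a^{\frac{5}{2}}}$.

Setting $a = \frac{7}{2}$:
$$I = \frac{3 \sqrt{14} \sqrt{\pi}}{49}.$$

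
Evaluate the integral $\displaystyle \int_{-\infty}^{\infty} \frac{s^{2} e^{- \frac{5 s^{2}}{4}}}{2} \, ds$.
$\frac{2 \sqrt{5} \sqrt{\pi}}{25}$

Begin with the known integral
$$J(a) = \int_{-\infty}^{\infty} \frac{e^{- a s^{2}}}{2} \, ds = \frac{\sqrt{\pi}}{2 \sqrt{a}}.$$

Differentiating under the integral sign brings down a factor of $(-s^2)$:
$$\frac{dJ}{da} = \int_{-\infty}^{\infty} - \frac{s^{2} e^{- a s^{2}}}{2} \, ds = - \frac{\sqrt{\pi}}{4 a^{\frac{3}{2}}}.$$

The integral on the left is $-I$, so $I = \frac{\sqrt{\pi}}{4 a^{\frac{3}{2}}}$.

Setting $a = \frac{5}{4}$:
$$I = \frac{2 \sqrt{5} \sqrt{\pi}}{25}.$$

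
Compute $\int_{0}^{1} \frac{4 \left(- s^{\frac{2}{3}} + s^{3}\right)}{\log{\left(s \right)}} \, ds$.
$\log{\left(\frac{20736}{625} \right)}$

Introduce a parameter $a$ in the exponent: let $I(a) = \int_{0}^{1} \frac{4 \left(- s^{\frac{2}{3}} + s^{a}\right)}{\log{\left(s \right)}} \, ds$.

Since $\dfrac{\partial}{\partial a}\,s^{a} = s^{a} \ln s$, the $\ln s$ in the denominator cancels and
$$\frac{dI}{da} = \int_{0}^{1} 4 s^{a} \, ds = 4 \left[\frac{s^{a+1}}{a+1}\right]_0^1 = \frac{4}{a + 1}.$$

Integrating with respect to $a$ gives $I(a) = \log{\left(\frac{81 \left(a + 1\right)^{4}}{625} \right)} + C$.

At $a = \frac{2}{3}$ the integrand is identically $0$, so $I(\frac{2}{3}) = 0$. The closed form gives $0$, hence $C = 0$.

Setting $a = 3$:
$$I = \log{\left(\frac{20736}{625} \right)}.$$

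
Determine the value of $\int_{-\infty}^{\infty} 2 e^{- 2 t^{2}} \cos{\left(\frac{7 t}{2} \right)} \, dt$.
$\frac{\sqrt{2} \sqrt{\pi}}{e^{\frac{49}{32}}}$

Define $I(b) = \int_{-\infty}^{\infty} 2 e^{- 2 t^{2}} \cos{\left(b t \right)} \, dt$.

Differentiating under the integral sign,
$$I'(b) = \int_{-\infty}^{\infty} - 2 t e^{- 2 t^{2}} \sin{\left(b t \right)} \, dt.$$

Integrate $\int_{-\infty}^{\infty} t \sin(b t)\, e^{- 2 t^{2}}\, dt$ by parts with $u = \sin(b t)$ and $dv = t\, e^{- 2 t^{2}}\, dt$, giving $v = - \frac{e^{- 2 t^{2}}}{4}$. The boundary term vanishes and
$$\int_{-\infty}^{\infty} t \sin(b t)\, e^{- 2 t^{2}}\, dt = \frac{b}{4} \int_{-\infty}^{\infty} \cos(b t)\, e^{- 2 t^{2}}\, dt,$$
so $I'(b) = - \frac{b}{4}\, I(b)$.

This is a separable first-order ODE; solving with the initial condition $I(0) = \int_{-\infty}^{\infty} 2 e^{- 2 t^{2}}\,dt = \sqrt{2} \sqrt{\pi}$ gives
$$I(b) = \sqrt{2} \sqrt{\pi} e^{- \frac{b^{2}}{8}}.$$

Setting $b = \frac{7}{2}$:
$$I = \frac{\sqrt{2} \sqrt{\pi}}{e^{\frac{49}{32}}}.$$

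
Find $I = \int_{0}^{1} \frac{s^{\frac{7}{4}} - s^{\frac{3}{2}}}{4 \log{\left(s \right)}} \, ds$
$- \frac{\log{\left(5 \right)}}{4} - \frac{\log{\left(2 \right)}}{4} + \frac{\log{\left(11 \right)}}{4}$

Consider the one-parameter family: let $I(a) = \int_{0}^{1} \frac{- s^{\frac{3}{2}} + s^{a}}{4 \log{\left(s \right)}} \, ds$.

Since $\dfrac{\partial}{\partial a}\,s^{a} = s^{a} \ln s$, the $\ln s$ in the denominator cancels and
$$\frac{dI}{da} = \int_{0}^{1} \frac{1}{4} s^{a} \, ds = \frac{1}{4} \left[\frac{s^{a+1}}{a+1}\right]_0^1 = \frac{1}{4 \left(a + 1\right)}.$$

Integrating with respect to $a$ gives $I(a) = \frac{\log{\left(a + 1 \right)}}{4} - \frac{\log{\left(5 \right)}}{4} + \frac{\log{\left(2 \right)}}{4} + C$.

At $a = \frac{3}{2}$ the integrand is identically $0$, so $I(\frac{3}{2}) = 0$. The closed form gives $0$, hence $C = 0$.

Setting $a = \frac{7}{4}$:
$$I = - \frac{\log{\left(5 \right)}}{4} - \frac{\log{\left(2 \right)}}{4} + \frac{\log{\left(11 \right)}}{4}.$$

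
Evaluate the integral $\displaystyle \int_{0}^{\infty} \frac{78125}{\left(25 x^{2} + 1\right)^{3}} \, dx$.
$\frac{46875 \pi}{16}$

Recall the elementary integral
$$J(a) = \int_{0}^{\infty} \frac{5}{a^{2} + x^{2}} \, dx = \frac{5 \pi}{2 a}.$$

Differentiating under the integral sign with respect to $a$,
$$\frac{dJ}{da} = \int_{0}^{\infty} - \frac{10 a}{\left(a^{2} + x^{2}\right)^{2}} \, dx = - \frac{5 \pi}{2 a^{2}},$$
so $\int_{0}^{\infty} \frac{5}{\left(a^{2} + x^{2}\right)^{2}} \, dx = \frac{5 \pi}{4 a^{3}}$.

Repeating — each differentiation of $1/(x^2+a^2)^j$ produces $-2ja/(x^2+a^2)^{j+1}$ — and dividing through by $-2ja$ at each step yields, after $2$ differentiations in total,
$$\int_{0}^{\infty} \frac{5}{\left(a^{2} + x^{2}\right)^{3}} \, dx = \frac{15 \pi}{16 a^{5}}.$$

Setting $a = \frac{1}{5}$:
$$I = \frac{46875 \pi}{16}.$$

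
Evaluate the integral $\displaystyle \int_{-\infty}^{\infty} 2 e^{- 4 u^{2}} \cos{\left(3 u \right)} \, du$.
$\frac{\sqrt{\pi}}{e^{\frac{9}{16}}}$

Treat the cosine frequency as a parameter and define $I(b) = \int_{-\infty}^{\infty} 2 e^{- 4 u^{2}} \cos{\left(b u \right)} \, du$.

Differentiating under the integral sign,
$$I'(b) = \int_{-\infty}^{\infty} - 2 u e^{- 4 u^{2}} \sin{\left(b u \right)} \, du.$$

Integrate $\int_{-\infty}^{\infty} u \sin(b u)\, e^{- 4 u^{2}}\, du$ by parts with $w = \sin(b u)$ and $dv = u\, e^{- 4 u^{2}}\, du$, giving $v = - \frac{e^{- 4 u^{2}}}{8}$. The boundary term vanishes and
$$\int_{-\infty}^{\infty} u \sin(b u)\, e^{- 4 u^{2}}\, du = \frac{b}{8} \int_{-\infty}^{\infty} \cos(b u)\, e^{- 4 u^{2}}\, du,$$
so $I'(b) = - \frac{b}{8}\, I(b)$.

This is a separable first-order ODE; solving with the initial condition $I(0) = \int_{-\infty}^{\infty} 2 e^{- 4 u^{2}}\,du = \sqrt{\pi}$ gives
$$I(b) = \sqrt{\pi} e^{- \frac{b^{2}}{16}}.$$

Setting $b = 3$:
$$I = \frac{\sqrt{\pi}}{e^{\frac{9}{16}}}.$$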